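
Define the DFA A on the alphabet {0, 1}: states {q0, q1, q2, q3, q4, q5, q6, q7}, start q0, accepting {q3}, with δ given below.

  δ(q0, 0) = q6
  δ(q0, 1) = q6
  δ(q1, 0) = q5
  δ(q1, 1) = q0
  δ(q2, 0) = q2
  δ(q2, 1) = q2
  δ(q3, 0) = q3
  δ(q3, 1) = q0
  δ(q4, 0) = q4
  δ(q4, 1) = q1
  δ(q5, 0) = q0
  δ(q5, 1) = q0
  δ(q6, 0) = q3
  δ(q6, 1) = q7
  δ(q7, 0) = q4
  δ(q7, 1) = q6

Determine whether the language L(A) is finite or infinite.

State q0 is reachable from the start and can reach an accepting state, and it lies on the cycle q0 → q6 → q3 → q0.
Traversing that cycle any number of times yields accepted strings of unbounded length, so the language is infinite.

infinite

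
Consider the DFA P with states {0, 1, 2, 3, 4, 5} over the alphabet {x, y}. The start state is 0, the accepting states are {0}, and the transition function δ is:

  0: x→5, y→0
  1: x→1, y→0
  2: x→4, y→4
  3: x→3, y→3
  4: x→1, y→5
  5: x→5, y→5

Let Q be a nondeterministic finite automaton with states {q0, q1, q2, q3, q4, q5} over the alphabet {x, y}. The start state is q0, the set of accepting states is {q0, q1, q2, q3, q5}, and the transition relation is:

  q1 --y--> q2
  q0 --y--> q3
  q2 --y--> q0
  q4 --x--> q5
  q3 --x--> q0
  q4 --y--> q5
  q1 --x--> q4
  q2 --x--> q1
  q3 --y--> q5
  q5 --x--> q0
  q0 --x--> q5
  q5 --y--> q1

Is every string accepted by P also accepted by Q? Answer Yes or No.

Yes

Exploring the product automaton P × Q from the start pair (0, q0), following both machines on each input symbol, reaches 11 state pairs: (0, q0), (5, q5), (0, q3), (5, q0), (5, q1), (0, q5), (5, q3), (5, q4), (5, q2), (0, q1), (0, q2).
P accepts in {0} and Q accepts in {q0, q1, q2, q3, q5}. The reachable pairs whose P-component is accepting are (0, q0), (0, q3), (0, q5), (0, q1), (0, q2); in each of them the Q-component is accepting too, so the product for L(P) \ L(Q) (P-component accepting, Q-component rejecting) has no reachable accepting pair and the difference is empty.
Hence every string in L(P) is also in L(Q).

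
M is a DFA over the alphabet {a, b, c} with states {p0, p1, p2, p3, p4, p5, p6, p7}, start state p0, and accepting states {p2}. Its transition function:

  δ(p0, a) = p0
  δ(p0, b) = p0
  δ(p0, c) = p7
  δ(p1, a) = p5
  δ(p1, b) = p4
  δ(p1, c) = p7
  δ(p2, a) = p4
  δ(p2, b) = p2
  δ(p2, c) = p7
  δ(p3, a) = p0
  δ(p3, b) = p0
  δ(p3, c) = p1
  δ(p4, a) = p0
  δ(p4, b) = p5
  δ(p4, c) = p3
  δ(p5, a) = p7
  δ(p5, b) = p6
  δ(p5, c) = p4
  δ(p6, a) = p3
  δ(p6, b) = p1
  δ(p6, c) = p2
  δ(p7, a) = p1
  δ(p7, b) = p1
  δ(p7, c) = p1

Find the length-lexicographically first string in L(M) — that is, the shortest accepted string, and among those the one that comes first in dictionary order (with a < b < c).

caabc

A breadth-first search from p0 reaches an accepting state first via the path p0 → p7 → p1 → p5 → p6 → p2 on input caabc.
No string of length < 5 is accepted (BFS exhausts all shorter strings without reaching an accepting state), and caabc is the lexicographically least accepting string of length 5.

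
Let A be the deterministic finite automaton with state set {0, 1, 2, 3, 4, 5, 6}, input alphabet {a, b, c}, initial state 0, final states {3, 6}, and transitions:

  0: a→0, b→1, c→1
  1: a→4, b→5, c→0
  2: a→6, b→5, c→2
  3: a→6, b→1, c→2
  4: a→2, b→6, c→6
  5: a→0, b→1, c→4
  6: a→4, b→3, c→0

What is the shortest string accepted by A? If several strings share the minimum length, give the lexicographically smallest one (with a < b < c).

bab

A breadth-first search from 0 reaches an accepting state first via the path 0 → 1 → 4 → 6 on input bab.
No string of length < 3 is accepted (BFS exhausts all shorter strings without reaching an accepting state), and bab is the lexicographically least accepting string of length 3.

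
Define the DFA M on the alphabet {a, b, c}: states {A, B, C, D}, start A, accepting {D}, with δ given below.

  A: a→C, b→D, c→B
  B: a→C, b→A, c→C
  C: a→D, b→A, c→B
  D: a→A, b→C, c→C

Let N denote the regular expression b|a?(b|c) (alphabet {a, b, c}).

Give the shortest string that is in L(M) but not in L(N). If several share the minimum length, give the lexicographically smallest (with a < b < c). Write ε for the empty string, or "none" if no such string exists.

The string aa is accepted by M but not by N.
No shorter string lies in the difference, and aa is the lexicographically first length-2 string in L(M) \ L(N).

aa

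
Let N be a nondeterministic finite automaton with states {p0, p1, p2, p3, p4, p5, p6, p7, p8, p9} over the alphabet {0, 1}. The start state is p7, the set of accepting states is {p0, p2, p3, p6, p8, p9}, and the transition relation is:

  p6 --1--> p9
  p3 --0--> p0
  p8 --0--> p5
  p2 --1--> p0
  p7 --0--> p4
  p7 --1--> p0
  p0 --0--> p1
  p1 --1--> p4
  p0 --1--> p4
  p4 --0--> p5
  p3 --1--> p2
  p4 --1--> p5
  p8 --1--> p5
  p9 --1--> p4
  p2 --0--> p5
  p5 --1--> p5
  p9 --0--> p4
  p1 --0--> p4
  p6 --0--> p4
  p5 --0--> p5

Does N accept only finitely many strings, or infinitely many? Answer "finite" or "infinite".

The useful states (reachable from p7 and able to reach an accepting state) are {p0, p7}.
Restricted to these states the transition graph has no cycle, so every accepting path has bounded length and L is finite.

finite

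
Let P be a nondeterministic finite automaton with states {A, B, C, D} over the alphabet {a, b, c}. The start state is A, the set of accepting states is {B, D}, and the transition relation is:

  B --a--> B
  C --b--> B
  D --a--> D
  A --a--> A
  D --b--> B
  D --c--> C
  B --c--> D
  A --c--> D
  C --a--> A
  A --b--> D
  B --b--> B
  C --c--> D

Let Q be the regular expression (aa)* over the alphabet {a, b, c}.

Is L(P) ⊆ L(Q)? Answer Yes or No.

No

The string b is in L(P) but not in L(Q).
So L(P) ⊄ L(Q).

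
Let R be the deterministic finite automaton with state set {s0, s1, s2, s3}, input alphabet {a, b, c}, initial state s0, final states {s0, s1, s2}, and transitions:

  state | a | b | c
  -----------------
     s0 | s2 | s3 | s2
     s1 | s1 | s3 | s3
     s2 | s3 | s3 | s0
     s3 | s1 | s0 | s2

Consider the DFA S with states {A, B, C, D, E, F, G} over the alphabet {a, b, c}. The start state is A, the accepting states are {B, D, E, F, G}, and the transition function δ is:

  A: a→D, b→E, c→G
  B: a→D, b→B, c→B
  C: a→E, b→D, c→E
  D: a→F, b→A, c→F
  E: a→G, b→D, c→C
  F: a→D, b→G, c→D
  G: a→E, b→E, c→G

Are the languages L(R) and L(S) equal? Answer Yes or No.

No

The empty string ε is accepted by R but rejected by S.
So L(R) ≠ L(S).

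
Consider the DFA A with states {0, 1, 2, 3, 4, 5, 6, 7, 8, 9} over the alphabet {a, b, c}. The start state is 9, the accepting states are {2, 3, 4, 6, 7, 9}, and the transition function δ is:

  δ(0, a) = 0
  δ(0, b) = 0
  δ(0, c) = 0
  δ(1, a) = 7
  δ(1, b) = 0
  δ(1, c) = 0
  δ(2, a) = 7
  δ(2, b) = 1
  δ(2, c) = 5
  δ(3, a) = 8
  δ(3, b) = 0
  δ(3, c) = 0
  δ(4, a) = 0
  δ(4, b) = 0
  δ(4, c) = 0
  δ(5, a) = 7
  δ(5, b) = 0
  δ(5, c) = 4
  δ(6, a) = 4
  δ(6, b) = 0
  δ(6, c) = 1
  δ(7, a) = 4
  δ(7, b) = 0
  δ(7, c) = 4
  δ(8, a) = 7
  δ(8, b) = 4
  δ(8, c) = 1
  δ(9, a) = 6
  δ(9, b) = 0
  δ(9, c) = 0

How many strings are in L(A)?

6

The useful subgraph on states {1, 4, 6, 7, 9} is acyclic, so L(A) is finite; the longest accepting path visits 5 useful states, giving maximum string length 4.
Counting accepting paths from 9 by length: 1 of length 0, 1 of length 1, 1 of length 2, 1 of length 3, 2 of length 4. Total 6.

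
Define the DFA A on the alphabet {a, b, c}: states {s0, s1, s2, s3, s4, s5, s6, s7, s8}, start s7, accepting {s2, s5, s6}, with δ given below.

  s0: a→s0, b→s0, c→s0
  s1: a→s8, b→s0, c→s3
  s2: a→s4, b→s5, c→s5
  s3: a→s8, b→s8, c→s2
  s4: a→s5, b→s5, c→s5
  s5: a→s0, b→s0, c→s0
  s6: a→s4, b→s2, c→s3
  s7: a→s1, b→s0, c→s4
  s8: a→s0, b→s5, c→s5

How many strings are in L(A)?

15

The useful subgraph on states {s1, s2, s3, s4, s5, s7, s8} is acyclic, so L(A) is finite; the longest accepting path visits 6 useful states, giving maximum string length 5.
Counting accepting paths from s7 by length: 3 of length 2, 3 of length 3, 6 of length 4, 3 of length 5. Total 15.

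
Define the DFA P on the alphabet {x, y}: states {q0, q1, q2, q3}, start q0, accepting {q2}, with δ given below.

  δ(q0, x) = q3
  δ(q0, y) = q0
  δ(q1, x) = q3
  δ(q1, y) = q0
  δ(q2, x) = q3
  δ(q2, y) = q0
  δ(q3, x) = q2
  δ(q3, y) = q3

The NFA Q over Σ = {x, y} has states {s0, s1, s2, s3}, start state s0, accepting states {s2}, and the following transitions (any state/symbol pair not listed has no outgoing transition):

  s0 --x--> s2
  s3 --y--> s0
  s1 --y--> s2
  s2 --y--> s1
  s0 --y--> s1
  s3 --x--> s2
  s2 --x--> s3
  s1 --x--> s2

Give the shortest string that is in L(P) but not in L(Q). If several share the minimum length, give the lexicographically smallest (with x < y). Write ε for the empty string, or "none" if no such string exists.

xx

The string xx is accepted by P but not by Q.
No shorter string lies in the difference, and xx is the lexicographically first length-2 string in L(P) \ L(Q).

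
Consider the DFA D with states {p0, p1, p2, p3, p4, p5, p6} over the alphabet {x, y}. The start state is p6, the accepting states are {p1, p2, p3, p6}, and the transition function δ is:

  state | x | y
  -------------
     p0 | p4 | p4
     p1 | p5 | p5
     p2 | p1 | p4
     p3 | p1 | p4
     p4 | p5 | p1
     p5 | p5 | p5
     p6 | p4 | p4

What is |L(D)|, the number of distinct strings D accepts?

The useful subgraph on states {p1, p4, p6} is acyclic, so L(D) is finite; the longest accepting path visits 3 useful states, giving maximum string length 2.
Counting accepting paths from p6 by length: 1 of length 0, 2 of length 2. Total 3.

3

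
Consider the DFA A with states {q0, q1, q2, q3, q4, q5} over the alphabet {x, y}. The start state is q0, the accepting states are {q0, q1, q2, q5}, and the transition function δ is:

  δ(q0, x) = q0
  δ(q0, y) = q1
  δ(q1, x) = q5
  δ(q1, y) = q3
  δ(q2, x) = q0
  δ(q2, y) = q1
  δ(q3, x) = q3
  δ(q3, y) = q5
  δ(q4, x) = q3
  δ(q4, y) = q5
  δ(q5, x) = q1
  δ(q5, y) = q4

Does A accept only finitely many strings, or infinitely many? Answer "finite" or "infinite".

infinite

State q0 is reachable from the start and can reach an accepting state, and it lies on the cycle q0 → q0.
Traversing that cycle any number of times yields accepted strings of unbounded length, so the language is infinite.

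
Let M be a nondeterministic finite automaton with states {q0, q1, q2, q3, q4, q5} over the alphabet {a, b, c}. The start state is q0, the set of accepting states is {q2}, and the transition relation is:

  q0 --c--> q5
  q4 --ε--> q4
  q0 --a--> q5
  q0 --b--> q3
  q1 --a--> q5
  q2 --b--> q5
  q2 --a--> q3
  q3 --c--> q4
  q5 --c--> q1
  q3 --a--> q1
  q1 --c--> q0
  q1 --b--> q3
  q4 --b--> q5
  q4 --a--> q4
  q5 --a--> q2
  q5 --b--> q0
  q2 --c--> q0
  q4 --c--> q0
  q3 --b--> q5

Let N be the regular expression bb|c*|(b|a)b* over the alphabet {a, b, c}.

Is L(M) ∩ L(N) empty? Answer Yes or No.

Yes

Converting the expression N to a DFA (subset construction, then merging equivalent states) gives the minimal DFA with states {n0, n1, n2, n3}, start state n0, accepting states {n0, n1, n2} and transitions n0: a→n1, b→n1, c→n2; n1: a→n3, b→n1, c→n3; n2: a→n3, b→n3, c→n2; n3: a→n3, b→n3, c→n3.
Exploring the product automaton M × N from the start pair (q0, n0), following both machines on each input symbol, reaches 13 state pairs: (q0, n0), (q5, n1), (q3, n1), (q5, n2), (q2, n3), (q0, n1), (q1, n3), (q4, n3), (q0, n3), (q1, n2), (q3, n3), (q5, n3), (q0, n2).
M accepts in {q2} and N accepts in {n0, n1, n2}; no reachable pair has both components accepting, so no string drives both machines to acceptance simultaneously and L(M) ∩ L(N) = ∅.
So no string is accepted by both, and the intersection is empty.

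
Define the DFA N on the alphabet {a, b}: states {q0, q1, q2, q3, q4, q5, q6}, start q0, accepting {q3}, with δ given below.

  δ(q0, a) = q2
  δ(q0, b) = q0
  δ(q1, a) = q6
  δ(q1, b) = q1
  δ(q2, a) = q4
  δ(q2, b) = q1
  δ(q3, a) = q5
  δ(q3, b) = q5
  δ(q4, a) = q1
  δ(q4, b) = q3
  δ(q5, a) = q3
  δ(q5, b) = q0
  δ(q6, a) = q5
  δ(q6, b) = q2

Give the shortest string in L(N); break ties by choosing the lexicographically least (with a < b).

aab

A breadth-first search from q0 reaches an accepting state first via the path q0 → q2 → q4 → q3 on input aab.
No string of length < 3 is accepted (BFS exhausts all shorter strings without reaching an accepting state), and aab is the lexicographically least accepting string of length 3.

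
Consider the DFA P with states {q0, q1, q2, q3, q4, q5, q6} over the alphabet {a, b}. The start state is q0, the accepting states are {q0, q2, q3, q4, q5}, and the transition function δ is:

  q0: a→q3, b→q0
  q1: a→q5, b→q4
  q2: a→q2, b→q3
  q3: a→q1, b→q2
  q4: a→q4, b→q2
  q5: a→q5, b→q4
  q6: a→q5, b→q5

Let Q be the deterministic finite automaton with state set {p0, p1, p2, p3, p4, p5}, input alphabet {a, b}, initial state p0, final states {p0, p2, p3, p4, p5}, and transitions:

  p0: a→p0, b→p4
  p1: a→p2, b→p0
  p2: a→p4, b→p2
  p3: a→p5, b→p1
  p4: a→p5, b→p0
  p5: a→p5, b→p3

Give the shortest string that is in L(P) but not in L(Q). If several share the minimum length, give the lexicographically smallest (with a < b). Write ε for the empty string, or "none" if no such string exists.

babb

The string babb is accepted by P but not by Q.
No shorter string lies in the difference, and babb is the lexicographically first length-4 string in L(P) \ L(Q).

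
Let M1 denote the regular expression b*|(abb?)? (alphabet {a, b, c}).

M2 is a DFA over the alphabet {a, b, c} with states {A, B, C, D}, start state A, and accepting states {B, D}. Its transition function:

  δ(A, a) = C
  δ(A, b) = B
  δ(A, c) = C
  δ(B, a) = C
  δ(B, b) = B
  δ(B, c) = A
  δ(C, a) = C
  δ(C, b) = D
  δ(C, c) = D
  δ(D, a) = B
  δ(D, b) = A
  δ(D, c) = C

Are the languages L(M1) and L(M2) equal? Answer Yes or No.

The empty string ε is accepted by M1 but rejected by M2.
So L(M1) ≠ L(M2).

No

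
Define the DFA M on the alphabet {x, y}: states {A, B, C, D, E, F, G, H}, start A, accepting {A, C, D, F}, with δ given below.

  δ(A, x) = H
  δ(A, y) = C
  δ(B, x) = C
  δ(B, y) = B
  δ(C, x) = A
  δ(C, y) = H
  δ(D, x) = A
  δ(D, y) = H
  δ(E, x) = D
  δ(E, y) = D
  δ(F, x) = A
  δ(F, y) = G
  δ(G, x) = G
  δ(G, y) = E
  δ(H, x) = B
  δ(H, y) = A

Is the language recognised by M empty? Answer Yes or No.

No

The empty string ε is accepted: the run A ends in the accepting state A.
Since at least one string is accepted, L(M) is not empty.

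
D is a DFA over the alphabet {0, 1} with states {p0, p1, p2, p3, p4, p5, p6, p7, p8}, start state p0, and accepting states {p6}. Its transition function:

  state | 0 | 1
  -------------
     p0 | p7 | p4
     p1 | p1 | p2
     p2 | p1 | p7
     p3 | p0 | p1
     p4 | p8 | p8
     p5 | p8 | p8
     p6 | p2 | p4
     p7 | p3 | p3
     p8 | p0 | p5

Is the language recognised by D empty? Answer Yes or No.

Yes

The states reachable from the start state are {p0, p1, p2, p3, p4, p5, p7, p8}.
None of the accepting states {p6} is reachable, so no string is accepted and L(D) = ∅.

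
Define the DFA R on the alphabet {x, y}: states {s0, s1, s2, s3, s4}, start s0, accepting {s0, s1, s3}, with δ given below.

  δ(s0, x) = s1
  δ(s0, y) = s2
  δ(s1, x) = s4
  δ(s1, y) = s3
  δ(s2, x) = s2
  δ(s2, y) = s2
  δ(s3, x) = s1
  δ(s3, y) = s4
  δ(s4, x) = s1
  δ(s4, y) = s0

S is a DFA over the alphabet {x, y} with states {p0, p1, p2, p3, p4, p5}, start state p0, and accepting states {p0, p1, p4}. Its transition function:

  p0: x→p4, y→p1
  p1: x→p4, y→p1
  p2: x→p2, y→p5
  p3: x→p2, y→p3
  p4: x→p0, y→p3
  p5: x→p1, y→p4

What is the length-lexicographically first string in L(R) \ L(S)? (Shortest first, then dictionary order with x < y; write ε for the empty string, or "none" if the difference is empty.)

xy

The string xy is accepted by R but not by S.
No shorter string lies in the difference, and xy is the lexicographically first length-2 string in L(R) \ L(S).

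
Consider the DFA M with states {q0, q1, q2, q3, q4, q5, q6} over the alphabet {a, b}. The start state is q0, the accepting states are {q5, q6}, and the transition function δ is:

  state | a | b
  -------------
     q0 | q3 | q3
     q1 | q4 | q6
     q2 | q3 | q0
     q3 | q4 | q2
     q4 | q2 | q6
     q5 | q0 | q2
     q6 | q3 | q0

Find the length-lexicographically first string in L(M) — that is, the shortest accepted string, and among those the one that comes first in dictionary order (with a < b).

aab

A breadth-first search from q0 reaches an accepting state first via the path q0 → q3 → q4 → q6 on input aab.
No string of length < 3 is accepted (BFS exhausts all shorter strings without reaching an accepting state), and aab is the lexicographically least accepting string of length 3.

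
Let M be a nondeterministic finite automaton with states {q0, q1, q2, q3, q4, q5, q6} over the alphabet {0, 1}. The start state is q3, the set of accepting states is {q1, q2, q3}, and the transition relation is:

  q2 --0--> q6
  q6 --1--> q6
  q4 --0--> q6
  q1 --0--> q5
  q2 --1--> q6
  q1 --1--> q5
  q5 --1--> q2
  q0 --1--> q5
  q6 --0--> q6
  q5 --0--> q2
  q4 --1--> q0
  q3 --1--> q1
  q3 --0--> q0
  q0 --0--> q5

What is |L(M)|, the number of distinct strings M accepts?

The useful subgraph on states {q0, q1, q2, q3, q5} is acyclic, so L(M) is finite; the longest accepting path visits 4 useful states, giving maximum string length 3.
Counting accepting paths from q3 by length: 1 of length 0, 1 of length 1, 8 of length 3. Total 10.

10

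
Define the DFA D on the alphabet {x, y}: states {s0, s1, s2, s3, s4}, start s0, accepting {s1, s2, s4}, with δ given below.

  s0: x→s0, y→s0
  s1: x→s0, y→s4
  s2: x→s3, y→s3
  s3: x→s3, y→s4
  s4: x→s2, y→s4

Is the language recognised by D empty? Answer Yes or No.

Yes

The states reachable from the start state are {s0}.
None of the accepting states {s1, s2, s4} is reachable, so no string is accepted and L(D) = ∅.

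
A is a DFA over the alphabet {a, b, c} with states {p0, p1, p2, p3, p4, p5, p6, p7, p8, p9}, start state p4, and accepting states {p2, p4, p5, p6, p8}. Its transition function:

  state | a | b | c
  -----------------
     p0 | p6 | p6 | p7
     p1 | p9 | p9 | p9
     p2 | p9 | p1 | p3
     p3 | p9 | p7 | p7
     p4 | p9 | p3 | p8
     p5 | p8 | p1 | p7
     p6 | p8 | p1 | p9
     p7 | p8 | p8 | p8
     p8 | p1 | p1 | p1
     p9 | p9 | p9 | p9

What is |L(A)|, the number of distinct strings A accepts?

The useful subgraph on states {p3, p4, p7, p8} is acyclic, so L(A) is finite; the longest accepting path visits 4 useful states, giving maximum string length 3.
Counting accepting paths from p4 by length: 1 of length 0, 1 of length 1, 6 of length 3. Total 8.

8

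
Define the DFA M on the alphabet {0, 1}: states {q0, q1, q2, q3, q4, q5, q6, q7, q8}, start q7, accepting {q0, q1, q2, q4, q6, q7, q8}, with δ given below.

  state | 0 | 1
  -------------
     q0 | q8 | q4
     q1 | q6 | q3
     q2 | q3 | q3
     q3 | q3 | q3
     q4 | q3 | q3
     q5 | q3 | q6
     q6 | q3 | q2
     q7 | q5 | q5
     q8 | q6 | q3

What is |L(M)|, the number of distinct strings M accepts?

5

The useful subgraph on states {q2, q5, q6, q7} is acyclic, so L(M) is finite; the longest accepting path visits 4 useful states, giving maximum string length 3.
Counting accepting paths from q7 by length: 1 of length 0, 2 of length 2, 2 of length 3. Total 5.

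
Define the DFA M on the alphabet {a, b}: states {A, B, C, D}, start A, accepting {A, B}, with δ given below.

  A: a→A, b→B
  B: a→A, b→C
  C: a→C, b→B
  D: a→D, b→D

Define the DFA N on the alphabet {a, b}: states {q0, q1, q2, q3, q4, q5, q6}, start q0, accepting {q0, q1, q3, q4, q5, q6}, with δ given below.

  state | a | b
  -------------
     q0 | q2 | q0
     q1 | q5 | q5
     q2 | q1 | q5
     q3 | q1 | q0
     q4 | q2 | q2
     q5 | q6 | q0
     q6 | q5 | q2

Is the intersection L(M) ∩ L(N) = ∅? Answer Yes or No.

No

The empty string ε is accepted by both M and N.
Hence L(M) ∩ L(N) ≠ ∅.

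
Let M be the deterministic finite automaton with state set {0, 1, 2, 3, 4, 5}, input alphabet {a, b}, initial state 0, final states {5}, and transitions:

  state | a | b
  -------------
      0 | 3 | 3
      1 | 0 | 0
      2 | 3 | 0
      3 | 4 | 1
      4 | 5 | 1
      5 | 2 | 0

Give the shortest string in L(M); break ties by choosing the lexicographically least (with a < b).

aaa

A breadth-first search from 0 reaches an accepting state first via the path 0 → 3 → 4 → 5 on input aaa.
No string of length < 3 is accepted (BFS exhausts all shorter strings without reaching an accepting state), and aaa is the lexicographically least accepting string of length 3.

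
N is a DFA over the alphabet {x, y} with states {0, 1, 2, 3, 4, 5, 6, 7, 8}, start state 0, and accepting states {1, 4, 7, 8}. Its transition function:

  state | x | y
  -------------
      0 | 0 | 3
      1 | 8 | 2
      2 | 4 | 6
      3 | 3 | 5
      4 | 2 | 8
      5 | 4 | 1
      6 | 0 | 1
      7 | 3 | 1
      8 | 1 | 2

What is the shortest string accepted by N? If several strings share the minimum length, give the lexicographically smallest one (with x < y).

yyx

A breadth-first search from 0 reaches an accepting state first via the path 0 → 3 → 5 → 4 on input yyx.
No string of length < 3 is accepted (BFS exhausts all shorter strings without reaching an accepting state), and yyx is the lexicographically least accepting string of length 3.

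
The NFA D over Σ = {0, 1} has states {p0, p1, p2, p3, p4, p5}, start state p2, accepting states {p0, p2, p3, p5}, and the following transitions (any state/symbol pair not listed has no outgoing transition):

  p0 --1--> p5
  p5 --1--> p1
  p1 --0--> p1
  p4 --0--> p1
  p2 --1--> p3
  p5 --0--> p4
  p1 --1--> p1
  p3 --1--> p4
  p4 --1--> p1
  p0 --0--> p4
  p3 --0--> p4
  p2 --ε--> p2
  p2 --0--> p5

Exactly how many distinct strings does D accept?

3

The useful subgraph on states {p2, p3, p5} is acyclic, so L(D) is finite; the longest accepting path visits 2 useful states, giving maximum string length 1.
Counting accepting paths from p2 by length: 1 of length 0, 2 of length 1. Total 3.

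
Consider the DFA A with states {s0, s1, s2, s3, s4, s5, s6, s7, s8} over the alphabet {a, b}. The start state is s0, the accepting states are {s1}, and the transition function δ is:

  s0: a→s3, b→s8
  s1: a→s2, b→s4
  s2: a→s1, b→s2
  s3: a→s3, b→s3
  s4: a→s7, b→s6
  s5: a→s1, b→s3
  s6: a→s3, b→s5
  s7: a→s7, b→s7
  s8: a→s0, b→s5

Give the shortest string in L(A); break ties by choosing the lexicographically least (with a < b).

A breadth-first search from s0 reaches an accepting state first via the path s0 → s8 → s5 → s1 on input bba.
No string of length < 3 is accepted (BFS exhausts all shorter strings without reaching an accepting state), and bba is the lexicographically least accepting string of length 3.

bba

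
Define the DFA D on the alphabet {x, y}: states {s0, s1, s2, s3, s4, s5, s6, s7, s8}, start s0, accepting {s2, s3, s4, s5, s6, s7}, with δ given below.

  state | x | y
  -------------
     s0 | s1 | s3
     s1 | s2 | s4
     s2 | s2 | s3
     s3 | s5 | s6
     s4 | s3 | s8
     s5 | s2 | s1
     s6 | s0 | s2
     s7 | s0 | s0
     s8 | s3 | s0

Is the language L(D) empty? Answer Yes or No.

No

The string y is accepted: the run s0 → s3 ends in the accepting state s3.
Since at least one string is accepted, L(D) is not empty.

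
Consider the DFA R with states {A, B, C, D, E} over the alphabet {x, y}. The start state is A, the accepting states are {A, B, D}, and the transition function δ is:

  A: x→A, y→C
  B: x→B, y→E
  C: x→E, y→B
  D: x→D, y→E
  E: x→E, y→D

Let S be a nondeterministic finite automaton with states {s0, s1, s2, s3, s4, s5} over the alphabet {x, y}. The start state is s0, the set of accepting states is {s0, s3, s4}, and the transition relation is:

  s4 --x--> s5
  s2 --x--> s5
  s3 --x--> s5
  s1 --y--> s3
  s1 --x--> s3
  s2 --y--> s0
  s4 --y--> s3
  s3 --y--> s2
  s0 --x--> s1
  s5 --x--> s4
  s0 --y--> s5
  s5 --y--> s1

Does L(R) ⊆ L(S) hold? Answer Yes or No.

No

The string x is in L(R) but not in L(S).
So L(R) ⊄ L(S).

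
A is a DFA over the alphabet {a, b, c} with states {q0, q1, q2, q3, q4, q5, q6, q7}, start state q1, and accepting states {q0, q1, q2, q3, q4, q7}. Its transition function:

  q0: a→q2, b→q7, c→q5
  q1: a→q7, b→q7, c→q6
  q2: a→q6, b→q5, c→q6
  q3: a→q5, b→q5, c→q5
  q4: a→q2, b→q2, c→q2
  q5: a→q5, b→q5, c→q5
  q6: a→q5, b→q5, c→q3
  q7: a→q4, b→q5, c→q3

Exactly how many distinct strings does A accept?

26

The useful subgraph on states {q1, q2, q3, q4, q6, q7} is acyclic, so L(A) is finite; the longest accepting path visits 6 useful states, giving maximum string length 5.
Counting accepting paths from q1 by length: 1 of length 0, 2 of length 1, 5 of length 2, 6 of length 3, 12 of length 5. Total 26.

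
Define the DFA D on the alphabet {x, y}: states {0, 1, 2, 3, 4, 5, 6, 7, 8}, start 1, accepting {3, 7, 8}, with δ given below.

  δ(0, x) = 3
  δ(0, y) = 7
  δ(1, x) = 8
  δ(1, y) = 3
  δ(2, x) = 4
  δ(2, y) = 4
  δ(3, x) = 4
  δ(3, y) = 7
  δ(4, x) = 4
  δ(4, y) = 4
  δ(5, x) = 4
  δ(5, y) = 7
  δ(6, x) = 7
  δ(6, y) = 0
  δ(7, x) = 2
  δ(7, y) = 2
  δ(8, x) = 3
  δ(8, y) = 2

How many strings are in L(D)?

5

The useful subgraph on states {1, 3, 7, 8} is acyclic, so L(D) is finite; the longest accepting path visits 4 useful states, giving maximum string length 3.
Counting accepting paths from 1 by length: 2 of length 1, 2 of length 2, 1 of length 3. Total 5.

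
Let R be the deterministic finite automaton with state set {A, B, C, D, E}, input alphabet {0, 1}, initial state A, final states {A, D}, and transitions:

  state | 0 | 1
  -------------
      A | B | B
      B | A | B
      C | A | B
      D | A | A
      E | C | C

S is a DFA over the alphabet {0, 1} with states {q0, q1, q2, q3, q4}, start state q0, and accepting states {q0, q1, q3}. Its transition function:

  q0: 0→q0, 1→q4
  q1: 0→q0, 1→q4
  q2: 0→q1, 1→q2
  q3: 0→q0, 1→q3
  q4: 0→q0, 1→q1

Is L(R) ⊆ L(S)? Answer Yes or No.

Yes

Exploring the product automaton R × S from the start pair (A, q0), following both machines on each input symbol, reaches 4 state pairs: (A, q0), (B, q0), (B, q4), (B, q1).
R accepts in {A, D} and S accepts in {q0, q1, q3}. The reachable pairs whose R-component is accepting are (A, q0); in each of them the S-component is accepting too, so the product for L(R) \ L(S) (R-component accepting, S-component rejecting) has no reachable accepting pair and the difference is empty.
Hence every string in L(R) is also in L(S).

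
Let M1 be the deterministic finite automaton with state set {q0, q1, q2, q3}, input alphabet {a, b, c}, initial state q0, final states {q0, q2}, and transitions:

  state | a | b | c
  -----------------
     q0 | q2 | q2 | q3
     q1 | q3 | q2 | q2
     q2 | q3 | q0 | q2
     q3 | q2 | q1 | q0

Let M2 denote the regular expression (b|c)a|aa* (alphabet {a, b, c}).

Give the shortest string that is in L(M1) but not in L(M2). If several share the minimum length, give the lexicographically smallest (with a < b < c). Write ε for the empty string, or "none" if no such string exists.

The empty string ε is accepted by M1 but not by M2.
Since ε is the unique shortest string, it is the required witness.

ε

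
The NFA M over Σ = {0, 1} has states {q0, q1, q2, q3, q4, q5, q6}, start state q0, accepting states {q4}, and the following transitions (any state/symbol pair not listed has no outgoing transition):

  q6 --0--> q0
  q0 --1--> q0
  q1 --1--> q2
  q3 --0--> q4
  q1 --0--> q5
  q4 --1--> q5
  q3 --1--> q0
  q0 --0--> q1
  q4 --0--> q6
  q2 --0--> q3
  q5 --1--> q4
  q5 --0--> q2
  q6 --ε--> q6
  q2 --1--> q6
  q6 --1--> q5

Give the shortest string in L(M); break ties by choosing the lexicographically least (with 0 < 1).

A breadth-first search from q0 reaches an accepting state first via the path q0 → q1 → q5 → q4 on input 001.
No string of length < 3 is accepted (BFS exhausts all shorter strings without reaching an accepting state), and 001 is the lexicographically least accepting string of length 3.

001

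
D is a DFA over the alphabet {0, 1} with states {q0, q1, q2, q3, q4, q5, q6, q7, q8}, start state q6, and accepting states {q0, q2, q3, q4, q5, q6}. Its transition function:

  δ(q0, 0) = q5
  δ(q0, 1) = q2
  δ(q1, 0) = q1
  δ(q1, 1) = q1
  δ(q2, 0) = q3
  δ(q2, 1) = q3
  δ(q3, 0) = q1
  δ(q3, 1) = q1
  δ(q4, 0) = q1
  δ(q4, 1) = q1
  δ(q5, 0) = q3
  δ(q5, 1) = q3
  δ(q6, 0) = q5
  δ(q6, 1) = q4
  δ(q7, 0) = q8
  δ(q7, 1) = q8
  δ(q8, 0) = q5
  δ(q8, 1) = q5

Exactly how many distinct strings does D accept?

5

The useful subgraph on states {q3, q4, q5, q6} is acyclic, so L(D) is finite; the longest accepting path visits 3 useful states, giving maximum string length 2.
Counting accepting paths from q6 by length: 1 of length 0, 2 of length 1, 2 of length 2. Total 5.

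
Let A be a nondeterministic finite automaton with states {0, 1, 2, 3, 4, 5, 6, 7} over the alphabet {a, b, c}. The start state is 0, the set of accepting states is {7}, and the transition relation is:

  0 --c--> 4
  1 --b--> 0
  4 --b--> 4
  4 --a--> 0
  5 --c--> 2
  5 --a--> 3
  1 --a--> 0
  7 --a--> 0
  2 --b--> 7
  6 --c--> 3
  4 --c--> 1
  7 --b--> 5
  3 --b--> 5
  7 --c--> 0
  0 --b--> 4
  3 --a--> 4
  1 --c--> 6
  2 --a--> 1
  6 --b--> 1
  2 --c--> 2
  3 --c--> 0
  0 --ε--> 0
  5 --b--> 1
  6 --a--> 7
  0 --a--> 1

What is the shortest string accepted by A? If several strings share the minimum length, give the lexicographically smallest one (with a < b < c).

aca

A breadth-first search from 0 reaches an accepting state first via the path 0 → 1 → 6 → 7 on input aca.
No string of length < 3 is accepted (BFS exhausts all shorter strings without reaching an accepting state), and aca is the lexicographically least accepting string of length 3.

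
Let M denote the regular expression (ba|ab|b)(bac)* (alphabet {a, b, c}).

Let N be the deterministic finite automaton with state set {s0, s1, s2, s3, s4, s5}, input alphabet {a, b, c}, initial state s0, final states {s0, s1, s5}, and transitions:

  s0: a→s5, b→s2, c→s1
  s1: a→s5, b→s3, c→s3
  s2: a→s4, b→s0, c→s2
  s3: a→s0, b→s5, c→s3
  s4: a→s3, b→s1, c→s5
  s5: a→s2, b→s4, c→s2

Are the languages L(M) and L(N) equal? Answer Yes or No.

No

The string b is accepted by M but rejected by N.
So L(M) ≠ L(N).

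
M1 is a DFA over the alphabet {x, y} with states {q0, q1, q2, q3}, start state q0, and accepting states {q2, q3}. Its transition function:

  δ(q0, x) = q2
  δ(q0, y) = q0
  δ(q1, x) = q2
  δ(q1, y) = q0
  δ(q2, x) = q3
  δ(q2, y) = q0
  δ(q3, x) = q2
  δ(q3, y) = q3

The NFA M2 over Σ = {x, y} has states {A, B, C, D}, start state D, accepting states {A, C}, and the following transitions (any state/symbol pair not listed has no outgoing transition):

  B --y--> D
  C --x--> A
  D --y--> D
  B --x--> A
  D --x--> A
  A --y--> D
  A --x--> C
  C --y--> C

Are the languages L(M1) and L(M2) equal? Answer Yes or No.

Yes

Exploring the product automaton M1 × M2 from the start pair (q0, D), following both machines on each input symbol, reaches 3 state pairs: (q0, D), (q2, A), (q3, C).
M1 accepts in {q2, q3} and M2 accepts in {A, C}. In every reachable pair the two components are either both accepting — (q2, A), (q3, C) — or both non-accepting, so no string is accepted by exactly one of the machines: L(M1) \ L(M2) and L(M2) \ L(M1) are both empty.
Hence every string is accepted by M1 iff it is accepted by M2, and the two languages coincide.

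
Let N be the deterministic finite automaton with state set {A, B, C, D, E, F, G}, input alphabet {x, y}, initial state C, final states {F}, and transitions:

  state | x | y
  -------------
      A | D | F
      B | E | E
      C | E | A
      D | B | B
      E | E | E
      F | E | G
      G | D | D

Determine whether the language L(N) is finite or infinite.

The useful states (reachable from C and able to reach an accepting state) are {A, C, F}.
Restricted to these states the transition graph has no cycle, so every accepting path has bounded length and L is finite.

finite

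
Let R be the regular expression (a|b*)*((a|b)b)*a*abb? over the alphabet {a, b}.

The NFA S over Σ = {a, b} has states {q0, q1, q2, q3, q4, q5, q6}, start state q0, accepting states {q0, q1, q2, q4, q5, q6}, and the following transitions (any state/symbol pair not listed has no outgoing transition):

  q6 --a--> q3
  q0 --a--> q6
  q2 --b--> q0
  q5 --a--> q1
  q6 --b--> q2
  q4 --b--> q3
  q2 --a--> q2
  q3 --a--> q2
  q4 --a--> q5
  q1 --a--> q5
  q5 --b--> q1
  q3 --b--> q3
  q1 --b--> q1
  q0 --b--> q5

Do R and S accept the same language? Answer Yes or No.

No

The string aab is accepted by R but rejected by S.
So L(R) ≠ L(S).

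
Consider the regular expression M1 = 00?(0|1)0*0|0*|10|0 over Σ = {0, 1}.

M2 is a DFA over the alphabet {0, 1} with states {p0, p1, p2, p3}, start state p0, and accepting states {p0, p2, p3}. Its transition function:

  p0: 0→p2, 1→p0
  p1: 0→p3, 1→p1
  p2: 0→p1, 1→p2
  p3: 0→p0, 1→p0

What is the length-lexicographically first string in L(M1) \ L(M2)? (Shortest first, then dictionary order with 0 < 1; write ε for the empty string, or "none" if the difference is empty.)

00

The string 00 is accepted by M1 but not by M2.
No shorter string lies in the difference, and 00 is the lexicographically first length-2 string in L(M1) \ L(M2).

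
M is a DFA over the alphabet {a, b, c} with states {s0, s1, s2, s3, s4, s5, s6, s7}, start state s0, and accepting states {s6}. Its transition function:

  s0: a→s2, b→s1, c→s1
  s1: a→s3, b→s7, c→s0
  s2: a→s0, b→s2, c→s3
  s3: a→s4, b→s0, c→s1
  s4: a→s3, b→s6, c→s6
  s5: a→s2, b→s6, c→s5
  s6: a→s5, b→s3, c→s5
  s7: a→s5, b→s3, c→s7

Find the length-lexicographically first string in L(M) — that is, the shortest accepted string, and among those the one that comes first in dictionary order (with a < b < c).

acab

A breadth-first search from s0 reaches an accepting state first via the path s0 → s2 → s3 → s4 → s6 on input acab.
No string of length < 4 is accepted (BFS exhausts all shorter strings without reaching an accepting state), and acab is the lexicographically least accepting string of length 4.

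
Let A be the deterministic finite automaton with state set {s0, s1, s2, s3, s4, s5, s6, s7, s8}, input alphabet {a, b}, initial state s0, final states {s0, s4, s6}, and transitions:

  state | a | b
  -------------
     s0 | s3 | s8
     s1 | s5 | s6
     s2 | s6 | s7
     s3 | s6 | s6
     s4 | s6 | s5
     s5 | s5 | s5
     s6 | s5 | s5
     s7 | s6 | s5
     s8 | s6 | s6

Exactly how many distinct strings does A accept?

5

The useful subgraph on states {s0, s3, s6, s8} is acyclic, so L(A) is finite; the longest accepting path visits 3 useful states, giving maximum string length 2.
Counting accepting paths from s0 by length: 1 of length 0, 4 of length 2. Total 5.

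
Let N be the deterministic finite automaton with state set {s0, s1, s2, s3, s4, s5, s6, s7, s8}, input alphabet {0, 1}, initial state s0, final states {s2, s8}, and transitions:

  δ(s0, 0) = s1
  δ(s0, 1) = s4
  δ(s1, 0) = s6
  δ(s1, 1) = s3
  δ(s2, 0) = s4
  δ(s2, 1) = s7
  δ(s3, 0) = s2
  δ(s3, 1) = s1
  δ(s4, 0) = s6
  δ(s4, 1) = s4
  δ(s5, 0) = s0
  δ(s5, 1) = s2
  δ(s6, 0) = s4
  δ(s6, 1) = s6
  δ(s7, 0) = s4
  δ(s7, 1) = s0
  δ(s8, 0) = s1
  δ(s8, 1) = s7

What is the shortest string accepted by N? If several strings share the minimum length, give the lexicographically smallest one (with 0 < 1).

A breadth-first search from s0 reaches an accepting state first via the path s0 → s1 → s3 → s2 on input 010.
No string of length < 3 is accepted (BFS exhausts all shorter strings without reaching an accepting state), and 010 is the lexicographically least accepting string of length 3.

010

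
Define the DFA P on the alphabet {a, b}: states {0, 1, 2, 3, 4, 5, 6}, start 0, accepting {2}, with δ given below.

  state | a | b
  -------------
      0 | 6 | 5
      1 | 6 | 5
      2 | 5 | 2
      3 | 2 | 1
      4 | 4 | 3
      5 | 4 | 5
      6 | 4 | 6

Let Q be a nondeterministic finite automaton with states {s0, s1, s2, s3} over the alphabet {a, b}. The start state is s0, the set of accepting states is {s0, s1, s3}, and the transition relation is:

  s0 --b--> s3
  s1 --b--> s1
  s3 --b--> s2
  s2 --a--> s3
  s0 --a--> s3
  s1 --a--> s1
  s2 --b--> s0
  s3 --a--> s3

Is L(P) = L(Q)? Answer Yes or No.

No

The string aabab is accepted by P but rejected by Q.
So L(P) ≠ L(Q).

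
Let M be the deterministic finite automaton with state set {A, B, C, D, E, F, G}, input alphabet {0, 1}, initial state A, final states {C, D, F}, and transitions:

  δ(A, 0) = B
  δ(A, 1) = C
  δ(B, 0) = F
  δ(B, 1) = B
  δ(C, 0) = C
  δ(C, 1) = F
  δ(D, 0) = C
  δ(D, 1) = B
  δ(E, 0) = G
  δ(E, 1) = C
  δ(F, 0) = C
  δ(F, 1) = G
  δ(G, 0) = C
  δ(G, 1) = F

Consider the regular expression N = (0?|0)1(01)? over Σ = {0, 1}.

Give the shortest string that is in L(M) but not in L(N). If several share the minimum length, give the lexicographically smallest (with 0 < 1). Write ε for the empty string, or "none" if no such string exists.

The string 00 is accepted by M but not by N.
No shorter string lies in the difference, and 00 is the lexicographically first length-2 string in L(M) \ L(N).

00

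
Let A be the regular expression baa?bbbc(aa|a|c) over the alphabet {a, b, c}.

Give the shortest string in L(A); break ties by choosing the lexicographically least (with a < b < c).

By inspection of the expression, no string of length less than 7 matches, and babbbca is the lexicographically first match of length 7.

babbbca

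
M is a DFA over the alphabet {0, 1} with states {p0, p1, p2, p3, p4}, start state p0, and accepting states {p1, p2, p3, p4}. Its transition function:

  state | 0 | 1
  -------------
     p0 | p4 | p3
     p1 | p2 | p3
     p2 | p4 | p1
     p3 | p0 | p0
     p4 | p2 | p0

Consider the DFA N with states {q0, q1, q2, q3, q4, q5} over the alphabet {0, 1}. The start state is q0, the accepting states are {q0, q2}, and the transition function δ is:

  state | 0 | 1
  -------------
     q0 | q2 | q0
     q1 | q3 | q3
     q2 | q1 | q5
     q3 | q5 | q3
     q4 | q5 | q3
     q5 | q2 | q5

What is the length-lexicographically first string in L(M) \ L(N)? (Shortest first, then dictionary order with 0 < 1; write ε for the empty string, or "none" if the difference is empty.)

00

The string 00 is accepted by M but not by N.
No shorter string lies in the difference, and 00 is the lexicographically first length-2 string in L(M) \ L(N).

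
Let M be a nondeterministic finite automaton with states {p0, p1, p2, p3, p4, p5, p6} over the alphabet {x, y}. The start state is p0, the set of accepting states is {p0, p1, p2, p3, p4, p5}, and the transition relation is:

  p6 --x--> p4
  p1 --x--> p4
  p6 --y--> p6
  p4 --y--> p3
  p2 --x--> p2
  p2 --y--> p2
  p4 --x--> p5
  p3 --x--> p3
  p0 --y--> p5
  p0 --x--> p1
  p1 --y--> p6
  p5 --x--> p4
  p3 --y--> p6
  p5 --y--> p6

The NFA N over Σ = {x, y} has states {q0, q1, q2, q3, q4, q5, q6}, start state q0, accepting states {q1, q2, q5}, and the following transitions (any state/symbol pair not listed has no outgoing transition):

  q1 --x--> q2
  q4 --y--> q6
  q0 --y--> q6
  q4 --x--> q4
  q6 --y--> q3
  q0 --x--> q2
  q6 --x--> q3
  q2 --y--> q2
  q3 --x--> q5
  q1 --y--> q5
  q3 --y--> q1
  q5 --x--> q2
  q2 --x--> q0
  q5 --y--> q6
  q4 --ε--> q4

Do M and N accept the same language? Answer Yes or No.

No

The empty string ε is accepted by M but rejected by N.
So L(M) ≠ L(N).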